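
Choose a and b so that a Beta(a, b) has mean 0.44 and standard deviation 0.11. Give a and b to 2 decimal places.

σ² = 0.11² = 0.0121.
With s = a+b, Var = μ(1−μ)/(s+1), so s+1 = (0.44×0.56)/0.0121 = 20.3636 and s = 19.3636.
a = μs = 8.52, b = (1−μ)s = 10.84.

a = 8.52, b = 10.84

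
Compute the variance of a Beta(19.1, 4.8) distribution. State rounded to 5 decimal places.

Var = αβ/[(α+β)²(α+β+1)] = (19.1×4.8)/(23.9²×24.9) = 91.68/14223.129 = 0.00645.

0.00645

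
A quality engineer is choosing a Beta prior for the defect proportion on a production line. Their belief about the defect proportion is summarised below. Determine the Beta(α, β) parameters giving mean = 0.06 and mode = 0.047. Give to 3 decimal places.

α = 4.182, β = 65.511

With s = α+β: μ = α/s and mode = (α−1)/(s−2). Eliminating α = μs,
μs − 1 = m(s−2) ⇒ s(μ−m) = 1−2m ⇒ s = 0.906/0.013 = 69.6923.
So α = μs = 4.182, β = (1−μ)s = 65.511.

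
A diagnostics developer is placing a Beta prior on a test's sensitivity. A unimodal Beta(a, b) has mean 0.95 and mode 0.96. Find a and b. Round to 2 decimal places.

a = 87.40, b = 4.60

With s = a+b: μ = a/s and mode = (a−1)/(s−2). Eliminating a = μs,
μs − 1 = m(s−2) ⇒ s(μ−m) = 1−2m ⇒ s = -0.92/-0.01 = 92.0000.
So a = μs = 87.40, b = (1−μ)s = 4.60.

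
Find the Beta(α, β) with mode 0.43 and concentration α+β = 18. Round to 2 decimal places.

Mode = (α−1)/(κ−2) with κ = α+β, so α−1 = 0.43·16 = 6.88.
α = 7.88; β = κ − α = 10.12.

α = 7.88, β = 10.12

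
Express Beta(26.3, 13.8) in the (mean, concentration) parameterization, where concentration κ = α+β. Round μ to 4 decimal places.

κ = α+β = 26.3+13.8 = 40.1; μ = α/κ = 26.3/40.1 = 0.6559.

μ = 0.6559, κ = 40.1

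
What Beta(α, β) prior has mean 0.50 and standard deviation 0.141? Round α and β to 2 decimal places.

α = 5.79, β = 5.79

First σ² = 0.019881. Setting α = μn, β = (1−μ)n with n = α+β,
μ(1−μ)/(n+1) = 0.019881 ⇒ n+1 = 0.2500/0.019881 = 12.5748 ⇒ n = 11.5748.
Hence α = 0.50×11.5748 = 5.79, β = 0.50×11.5748 = 5.79.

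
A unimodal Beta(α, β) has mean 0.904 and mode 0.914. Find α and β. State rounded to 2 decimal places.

α = 74.85, β = 7.95

With s = α+β: μ = α/s and mode = (α−1)/(s−2). Eliminating α = μs,
μs − 1 = m(s−2) ⇒ s(μ−m) = 1−2m ⇒ s = -0.828/-0.010 = 82.8000.
So α = μs = 74.85, β = (1−μ)s = 7.95.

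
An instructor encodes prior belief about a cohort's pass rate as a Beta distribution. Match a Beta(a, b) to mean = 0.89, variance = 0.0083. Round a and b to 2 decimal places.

By moment matching, a+b = μ(1−μ)/σ² − 1 = (0.89·0.11)/0.0083 − 1 = 11.7952 − 1 = 10.7952.
Since a/(a+b) = μ, a = 0.89·10.7952 = 9.61 and b = 0.11·10.7952 = 1.19.

a = 9.61, b = 1.19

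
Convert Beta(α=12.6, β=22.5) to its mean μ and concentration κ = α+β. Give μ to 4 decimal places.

μ = 0.3590, κ = 35.1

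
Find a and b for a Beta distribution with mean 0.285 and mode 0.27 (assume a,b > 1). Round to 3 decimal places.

With s = a+b: μ = a/s and mode = (a−1)/(s−2). Eliminating a = μs,
μs − 1 = m(s−2) ⇒ s(μ−m) = 1−2m ⇒ s = 0.46/0.015 = 30.6667.
So a = μs = 8.740, b = (1−μ)s = 21.927.

a = 8.740, b = 21.927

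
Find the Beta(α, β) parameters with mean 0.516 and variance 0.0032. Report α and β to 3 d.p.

α = 39.755, β = 37.290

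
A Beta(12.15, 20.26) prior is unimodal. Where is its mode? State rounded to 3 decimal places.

With α,β > 1, mode = (α−1)/(α+β−2) = 11.15/30.41 = 0.367.

0.367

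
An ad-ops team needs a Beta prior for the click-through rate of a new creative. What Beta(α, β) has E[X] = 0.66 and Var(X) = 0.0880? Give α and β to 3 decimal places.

Let s = α+β. The Beta variance is μ(1−μ)/(s+1).
So s+1 = μ(1−μ)/σ² = (0.66×0.34)/0.0880 = 0.2244/0.0880 = 2.5500, giving s = 1.5500.
Then α = μs = 0.66×1.5500 = 1.023 and β = (1−μ)s = 0.34×1.5500 = 0.527.

α = 1.023, β = 0.527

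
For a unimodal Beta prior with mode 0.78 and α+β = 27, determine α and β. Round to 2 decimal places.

Since the density peak of Beta(α,β) is at (α−1)/(α+β−2),
α = 1 + 0.78(27−2) = 20.50 and β = 27 − 20.50 = 6.50.

α = 20.50, β = 6.50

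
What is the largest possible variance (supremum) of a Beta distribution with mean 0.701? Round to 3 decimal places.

For fixed mean μ the Beta variance is μ(1−μ)/(α+β+1), increasing as α+β decreases.
Its least upper bound (not attained) is μ(1−μ) = 0.701·0.299 = 0.210.

0.210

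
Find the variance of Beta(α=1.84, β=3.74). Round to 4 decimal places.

0.0336

Var = αβ/[(α+β)²(α+β+1)] = (1.84×3.74)/(5.58²×6.58) = 6.8816/204.877512 = 0.0336.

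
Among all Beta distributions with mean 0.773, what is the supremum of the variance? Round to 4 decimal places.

0.1755

Var = μ(1−μ)/(α+β+1), which approaches μ(1−μ) as α+β → 0.
So the supremum is μ(1−μ) = 0.773×0.227 = 0.1755.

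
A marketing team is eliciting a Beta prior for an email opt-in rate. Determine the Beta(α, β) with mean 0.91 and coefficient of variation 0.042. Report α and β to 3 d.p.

σ = CV·μ = 0.042×0.91 = 0.03822, so σ² = 0.001461.
s+1 = μ(1−μ)/σ² = 0.0819/0.001461 = 56.0664, so s = α+β = 55.0664.
α = μs = 50.110, β = (1−μ)s = 4.956.

α = 50.110, β = 4.956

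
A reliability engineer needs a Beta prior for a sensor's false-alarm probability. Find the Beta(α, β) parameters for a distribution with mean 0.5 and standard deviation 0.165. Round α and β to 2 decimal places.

σ² = 0.165² = 0.027225.
With s = α+β, Var = μ(1−μ)/(s+1), so s+1 = (0.5×0.5)/0.027225 = 9.1827 and s = 8.1827.
α = μs = 4.09, β = (1−μ)s = 4.09.

α = 4.09, β = 4.09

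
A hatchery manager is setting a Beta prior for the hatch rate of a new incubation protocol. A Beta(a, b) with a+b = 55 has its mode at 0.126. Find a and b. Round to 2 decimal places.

For a,b>1 the mode is (a−1)/(a+b−2), so a = mode·(κ−2)+1 = 0.126×53+1 = 7.68.
And b = (1−mode)·(κ−2)+1 = 0.874×53+1 = 47.32.

a = 7.68, b = 47.32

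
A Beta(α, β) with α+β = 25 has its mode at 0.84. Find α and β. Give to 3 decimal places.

α = 20.320, β = 4.680

Mode = (α−1)/(κ−2) with κ = α+β, so α−1 = 0.84·23 = 19.320.
α = 20.320; β = κ − α = 4.680.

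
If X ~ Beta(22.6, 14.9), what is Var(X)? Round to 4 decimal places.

0.0062

μ = 22.6/37.5 = 0.602667; Var = μ(1−μ)/(α+β+1) = 0.2394596/38.5 = 0.0062.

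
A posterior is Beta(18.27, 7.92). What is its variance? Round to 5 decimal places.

μ = 18.27/26.19 = 0.697595; Var = μ(1−μ)/(α+β+1) = 0.2109564/27.19 = 0.00776.

0.00776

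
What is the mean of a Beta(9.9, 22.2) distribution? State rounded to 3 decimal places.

E[X] = α/(α+β) = 9.9/32.1 = 0.308.

0.308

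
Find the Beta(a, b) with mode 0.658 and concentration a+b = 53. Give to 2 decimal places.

a = 34.56, b = 18.44

For a,b>1 the mode is (a−1)/(a+b−2), so a = mode·(κ−2)+1 = 0.658×51+1 = 34.56.
And b = (1−mode)·(κ−2)+1 = 0.342×51+1 = 18.44.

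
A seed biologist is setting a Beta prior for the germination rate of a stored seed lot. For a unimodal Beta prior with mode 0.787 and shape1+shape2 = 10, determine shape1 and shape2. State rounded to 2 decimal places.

shape1 = 7.30, shape2 = 2.70

Since the density peak of Beta(shape1,shape2) is at (shape1−1)/(shape1+shape2−2),
shape1 = 1 + 0.787(10−2) = 7.30 and shape2 = 10 − 7.30 = 2.70.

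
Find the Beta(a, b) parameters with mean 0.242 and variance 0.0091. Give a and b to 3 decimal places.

By moment matching, a+b = μ(1−μ)/σ² − 1 = (0.242·0.758)/0.0091 − 1 = 20.1578 − 1 = 19.1578.
Since a/(a+b) = μ, a = 0.242·19.1578 = 4.636 and b = 0.758·19.1578 = 14.522.

a = 4.636, b = 14.522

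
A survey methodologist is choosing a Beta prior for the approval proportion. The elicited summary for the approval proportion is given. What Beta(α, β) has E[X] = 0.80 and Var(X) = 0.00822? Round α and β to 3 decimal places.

By moment matching, α+β = μ(1−μ)/σ² − 1 = (0.80·0.20)/0.00822 − 1 = 19.4647 − 1 = 18.4647.
Since α/(α+β) = μ, α = 0.80·18.4647 = 14.772 and β = 0.20·18.4647 = 3.693.

α = 14.772, β = 3.693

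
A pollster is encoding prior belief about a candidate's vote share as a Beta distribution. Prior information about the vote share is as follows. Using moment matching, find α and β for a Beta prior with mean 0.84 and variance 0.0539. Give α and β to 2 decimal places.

α = 1.25, β = 0.24

By moment matching, α+β = μ(1−μ)/σ² − 1 = (0.84·0.16)/0.0539 − 1 = 2.4935 − 1 = 1.4935.
Since α/(α+β) = μ, α = 0.84·1.4935 = 1.25 and β = 0.16·1.4935 = 0.24.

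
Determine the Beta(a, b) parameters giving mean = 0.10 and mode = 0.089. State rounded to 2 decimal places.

With s = a+b: μ = a/s and mode = (a−1)/(s−2). Eliminating a = μs,
μs − 1 = m(s−2) ⇒ s(μ−m) = 1−2m ⇒ s = 0.822/0.011 = 74.7273.
So a = μs = 7.47, b = (1−μ)s = 67.25.

a = 7.47, b = 67.25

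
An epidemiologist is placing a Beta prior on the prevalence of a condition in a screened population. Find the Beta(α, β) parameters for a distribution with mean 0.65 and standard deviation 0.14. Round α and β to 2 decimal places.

σ² = 0.14² = 0.0196.
With s = α+β, Var = μ(1−μ)/(s+1), so s+1 = (0.65×0.35)/0.0196 = 11.6071 and s = 10.6071.
α = μs = 6.89, β = (1−μ)s = 3.71.

α = 6.89, β = 3.71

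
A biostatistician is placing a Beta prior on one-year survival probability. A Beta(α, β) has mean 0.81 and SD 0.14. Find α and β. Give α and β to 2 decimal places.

α = 5.55, β = 1.30

First σ² = 0.0196. Setting α = μn, β = (1−μ)n with n = α+β,
μ(1−μ)/(n+1) = 0.0196 ⇒ n+1 = 0.1539/0.0196 = 7.8520 ⇒ n = 6.8520.
Hence α = 0.81×6.8520 = 5.55, β = 0.19×6.8520 = 1.30.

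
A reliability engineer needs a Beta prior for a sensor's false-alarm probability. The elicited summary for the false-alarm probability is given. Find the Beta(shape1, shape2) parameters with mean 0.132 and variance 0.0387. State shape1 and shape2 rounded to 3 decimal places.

By moment matching, shape1+shape2 = μ(1−μ)/σ² − 1 = (0.132·0.868)/0.0387 − 1 = 2.9606 − 1 = 1.9606.
Since shape1/(shape1+shape2) = μ, shape1 = 0.132·1.9606 = 0.259 and shape2 = 0.868·1.9606 = 1.702.

shape1 = 0.259, shape2 = 1.702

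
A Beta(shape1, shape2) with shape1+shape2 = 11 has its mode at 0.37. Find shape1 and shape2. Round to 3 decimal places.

Mode = (shape1−1)/(κ−2) with κ = shape1+shape2, so shape1−1 = 0.37·9 = 3.330.
shape1 = 4.330; shape2 = κ − shape1 = 6.670.

shape1 = 4.330, shape2 = 6.670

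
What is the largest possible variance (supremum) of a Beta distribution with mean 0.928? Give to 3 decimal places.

Var = μ(1−μ)/(α+β+1), which approaches μ(1−μ) as α+β → 0.
So the supremum is μ(1−μ) = 0.928×0.072 = 0.067.

0.067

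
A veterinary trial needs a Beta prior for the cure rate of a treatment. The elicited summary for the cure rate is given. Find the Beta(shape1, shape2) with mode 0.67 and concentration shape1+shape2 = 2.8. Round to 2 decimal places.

For shape1,shape2>1 the mode is (shape1−1)/(shape1+shape2−2), so shape1 = mode·(κ−2)+1 = 0.67×0.8+1 = 1.54.
And shape2 = (1−mode)·(κ−2)+1 = 0.33×0.8+1 = 1.26.

shape1 = 1.54, shape2 = 1.26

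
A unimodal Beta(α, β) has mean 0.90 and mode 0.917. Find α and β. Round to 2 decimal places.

With s = α+β: μ = α/s and mode = (α−1)/(s−2). Eliminating α = μs,
μs − 1 = m(s−2) ⇒ s(μ−m) = 1−2m ⇒ s = -0.834/-0.017 = 49.0588.
So α = μs = 44.15, β = (1−μ)s = 4.91.

α = 44.15, β = 4.91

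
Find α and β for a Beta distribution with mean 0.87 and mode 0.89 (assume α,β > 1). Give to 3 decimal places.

With s = α+β: μ = α/s and mode = (α−1)/(s−2). Eliminating α = μs,
μs − 1 = m(s−2) ⇒ s(μ−m) = 1−2m ⇒ s = -0.78/-0.02 = 39.0000.
So α = μs = 33.930, β = (1−μ)s = 5.070.

α = 33.930, β = 5.070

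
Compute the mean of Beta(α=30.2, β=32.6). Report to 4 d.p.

The Beta mean is α/(α+β) = 30.2/(30.2+32.6) = 0.4809.

0.4809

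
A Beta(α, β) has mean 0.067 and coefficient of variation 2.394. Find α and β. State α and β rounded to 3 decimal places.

α = 0.096, β = 1.334

σ = CV·μ = 2.394×0.067 = 0.16040, so σ² = 0.025728.
s+1 = μ(1−μ)/σ² = 0.062511/0.025728 = 2.4297, so s = α+β = 1.4297.
α = μs = 0.096, β = (1−μ)s = 1.334.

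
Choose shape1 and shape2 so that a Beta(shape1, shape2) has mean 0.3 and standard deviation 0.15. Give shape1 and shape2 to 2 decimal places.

shape1 = 2.50, shape2 = 5.83

σ² = 0.15² = 0.0225.
With s = shape1+shape2, Var = μ(1−μ)/(s+1), so s+1 = (0.3×0.7)/0.0225 = 9.3333 and s = 8.3333.
shape1 = μs = 2.50, shape2 = (1−μ)s = 5.83.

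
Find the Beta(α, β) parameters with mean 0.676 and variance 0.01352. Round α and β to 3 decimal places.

α = 10.275, β = 4.925

Write ν = α+β; then α = μν and Var = μ(1−μ)/(ν+1).
ν = μ(1−μ)/Var − 1 = 0.219024/0.01352 − 1 = 15.2000.
α = 0.676·15.2000 = 10.275, β = 0.324·15.2000 = 4.925.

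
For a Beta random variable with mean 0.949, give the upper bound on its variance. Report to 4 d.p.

0.0484

For fixed mean μ the Beta variance is μ(1−μ)/(α+β+1), increasing as α+β decreases.
Its least upper bound (not attained) is μ(1−μ) = 0.949·0.051 = 0.0484.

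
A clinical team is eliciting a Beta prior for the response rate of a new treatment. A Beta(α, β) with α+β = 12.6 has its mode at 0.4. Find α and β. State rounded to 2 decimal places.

α = 5.24, β = 7.36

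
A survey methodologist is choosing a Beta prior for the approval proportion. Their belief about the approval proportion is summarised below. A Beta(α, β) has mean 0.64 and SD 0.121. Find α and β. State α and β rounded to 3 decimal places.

α = 9.431, β = 5.305

σ² = 0.121² = 0.014641.
With s = α+β, Var = μ(1−μ)/(s+1), so s+1 = (0.64×0.36)/0.014641 = 15.7366 and s = 14.7366.
α = μs = 9.431, β = (1−μ)s = 5.305.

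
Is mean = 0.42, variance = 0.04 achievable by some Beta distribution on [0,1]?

Yes

For any Beta, Var(X) < E[X]·(1−E[X]).
Here μ(1−μ) = 0.42×0.58 = 0.2436, and 0.04 < 0.2436.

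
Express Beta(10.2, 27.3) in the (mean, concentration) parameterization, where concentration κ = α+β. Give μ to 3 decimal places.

μ = 0.272, κ = 37.5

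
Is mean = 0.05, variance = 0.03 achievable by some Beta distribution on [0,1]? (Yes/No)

A Beta with mean μ has variance μ(1−μ)/(α+β+1) < μ(1−μ).
Here μ(1−μ) = 0.05×0.95 = 0.0475, and 0.03 < 0.0475.

Yes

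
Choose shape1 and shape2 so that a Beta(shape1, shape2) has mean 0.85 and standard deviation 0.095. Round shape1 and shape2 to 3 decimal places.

σ² = 0.095² = 0.009025.
With s = shape1+shape2, Var = μ(1−μ)/(s+1), so s+1 = (0.85×0.15)/0.009025 = 14.1274 and s = 13.1274.
shape1 = μs = 11.158, shape2 = (1−μ)s = 1.969.

shape1 = 11.158, shape2 = 1.969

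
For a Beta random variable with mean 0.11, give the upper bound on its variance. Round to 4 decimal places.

Var = μ(1−μ)/(α+β+1), which approaches μ(1−μ) as α+β → 0.
So the supremum is μ(1−μ) = 0.11×0.89 = 0.0979.

0.0979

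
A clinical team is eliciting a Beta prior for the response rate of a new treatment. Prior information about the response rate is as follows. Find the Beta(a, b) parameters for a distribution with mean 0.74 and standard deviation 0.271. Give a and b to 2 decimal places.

a = 1.20, b = 0.42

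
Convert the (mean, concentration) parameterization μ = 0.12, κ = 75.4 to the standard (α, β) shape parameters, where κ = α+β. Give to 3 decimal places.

α = μκ = 0.12×75.4 = 9.048 and β = (1−μ)κ = 0.88×75.4 = 66.352.

α = 9.048, β = 66.352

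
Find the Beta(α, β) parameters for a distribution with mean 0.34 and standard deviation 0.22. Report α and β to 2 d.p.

First σ² = 0.0484. Setting α = μn, β = (1−μ)n with n = α+β,
μ(1−μ)/(n+1) = 0.0484 ⇒ n+1 = 0.2244/0.0484 = 4.6364 ⇒ n = 3.6364.
Hence α = 0.34×3.6364 = 1.24, β = 0.66×3.6364 = 2.40.

α = 1.24, β = 2.40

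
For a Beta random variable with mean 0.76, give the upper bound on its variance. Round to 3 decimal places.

Var = μ(1−μ)/(α+β+1), which approaches μ(1−μ) as α+β → 0.
So the supremum is μ(1−μ) = 0.76×0.24 = 0.182.

0.182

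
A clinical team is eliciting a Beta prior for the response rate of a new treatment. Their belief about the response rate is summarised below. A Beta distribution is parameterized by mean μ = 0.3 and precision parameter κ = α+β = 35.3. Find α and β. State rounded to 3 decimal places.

α = 10.590, β = 24.710

Split κ in proportion μ : (1−μ): α = 0.3·35.3 = 10.590, β = 35.3 − 10.590 = 24.710.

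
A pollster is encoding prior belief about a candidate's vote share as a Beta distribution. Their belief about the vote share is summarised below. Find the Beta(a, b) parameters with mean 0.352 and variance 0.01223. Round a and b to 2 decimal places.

a = 6.21, b = 11.44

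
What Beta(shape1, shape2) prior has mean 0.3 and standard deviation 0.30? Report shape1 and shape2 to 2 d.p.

shape1 = 0.40, shape2 = 0.93

First σ² = 0.0900. Setting shape1 = μn, shape2 = (1−μ)n with n = shape1+shape2,
μ(1−μ)/(n+1) = 0.0900 ⇒ n+1 = 0.21/0.0900 = 2.3333 ⇒ n = 1.3333.
Hence shape1 = 0.3×1.3333 = 0.40, shape2 = 0.7×1.3333 = 0.93.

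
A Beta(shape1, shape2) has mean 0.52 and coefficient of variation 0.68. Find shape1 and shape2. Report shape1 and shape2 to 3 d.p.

shape1 = 0.518, shape2 = 0.478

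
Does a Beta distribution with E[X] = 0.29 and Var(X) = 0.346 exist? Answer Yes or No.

No

The Beta variance bound is σ² < μ(1−μ).
Here μ(1−μ) = 0.29×0.71 = 0.2059, and 0.346 ≥ 0.2059.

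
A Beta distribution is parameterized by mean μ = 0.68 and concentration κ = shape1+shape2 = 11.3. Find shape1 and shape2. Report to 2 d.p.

Split κ in proportion μ : (1−μ): shape1 = 0.68·11.3 = 7.68, shape2 = 11.3 − 7.68 = 3.62.

shape1 = 7.68, shape2 = 3.62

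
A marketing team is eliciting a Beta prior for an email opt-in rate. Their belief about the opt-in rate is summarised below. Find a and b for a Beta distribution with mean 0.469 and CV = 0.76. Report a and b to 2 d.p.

a = 0.45, b = 0.51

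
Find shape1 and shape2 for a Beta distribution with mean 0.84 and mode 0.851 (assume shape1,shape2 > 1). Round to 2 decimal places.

shape1 = 53.61, shape2 = 10.21

With s = shape1+shape2: μ = shape1/s and mode = (shape1−1)/(s−2). Eliminating shape1 = μs,
μs − 1 = m(s−2) ⇒ s(μ−m) = 1−2m ⇒ s = -0.702/-0.011 = 63.8182.
So shape1 = μs = 53.61, shape2 = (1−μ)s = 10.21.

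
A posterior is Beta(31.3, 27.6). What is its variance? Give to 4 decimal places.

0.0042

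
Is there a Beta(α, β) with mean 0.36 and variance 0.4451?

For any Beta, Var(X) < E[X]·(1−E[X]).
Here μ(1−μ) = 0.36×0.64 = 0.2304, and 0.4451 ≥ 0.2304.

No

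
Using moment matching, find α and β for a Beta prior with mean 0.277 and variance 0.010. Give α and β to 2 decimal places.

By moment matching, α+β = μ(1−μ)/σ² − 1 = (0.277·0.723)/0.010 − 1 = 20.0271 − 1 = 19.0271.
Since α/(α+β) = μ, α = 0.277·19.0271 = 5.27 and β = 0.723·19.0271 = 13.76.

α = 5.27, β = 13.76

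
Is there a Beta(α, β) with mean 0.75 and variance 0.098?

For any Beta, Var(X) < E[X]·(1−E[X]).
Here μ(1−μ) = 0.75×0.25 = 0.1875, and 0.098 < 0.1875.

Yes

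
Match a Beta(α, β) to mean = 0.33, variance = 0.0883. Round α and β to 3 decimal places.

α = 0.496, β = 1.008

Let s = α+β. The Beta variance is μ(1−μ)/(s+1).
So s+1 = μ(1−μ)/σ² = (0.33×0.67)/0.0883 = 0.2211/0.0883 = 2.5040, giving s = 1.5040.
Then α = μs = 0.33×1.5040 = 0.496 and β = (1−μ)s = 0.67×1.5040 = 1.008.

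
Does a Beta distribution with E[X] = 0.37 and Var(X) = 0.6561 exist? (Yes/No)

No

A Beta with mean μ has variance μ(1−μ)/(α+β+1) < μ(1−μ).
Here μ(1−μ) = 0.37×0.63 = 0.2331, and 0.6561 ≥ 0.2331.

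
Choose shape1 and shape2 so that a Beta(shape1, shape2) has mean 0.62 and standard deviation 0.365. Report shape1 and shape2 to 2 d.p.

shape1 = 0.48, shape2 = 0.29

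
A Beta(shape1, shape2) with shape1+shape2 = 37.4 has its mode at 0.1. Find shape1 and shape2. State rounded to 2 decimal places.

shape1 = 4.54, shape2 = 32.86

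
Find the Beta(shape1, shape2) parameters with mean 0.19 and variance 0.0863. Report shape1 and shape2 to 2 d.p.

shape1 = 0.15, shape2 = 0.63

Write ν = shape1+shape2; then shape1 = μν and Var = μ(1−μ)/(ν+1).
ν = μ(1−μ)/Var − 1 = 0.1539/0.0863 − 1 = 0.7833.
shape1 = 0.19·0.7833 = 0.15, shape2 = 0.81·0.7833 = 0.63.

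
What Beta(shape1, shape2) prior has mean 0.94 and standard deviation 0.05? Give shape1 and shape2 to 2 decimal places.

shape1 = 20.27, shape2 = 1.29

σ² = 0.05² = 0.0025.
With s = shape1+shape2, Var = μ(1−μ)/(s+1), so s+1 = (0.94×0.06)/0.0025 = 22.5600 and s = 21.5600.
shape1 = μs = 20.27, shape2 = (1−μ)s = 1.29.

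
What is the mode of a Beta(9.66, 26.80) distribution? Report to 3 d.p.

The density x^(α−1)(1−x)^(β−1) is maximised at (α−1)/(α+β−2) = 8.66/34.46 = 0.251.

0.251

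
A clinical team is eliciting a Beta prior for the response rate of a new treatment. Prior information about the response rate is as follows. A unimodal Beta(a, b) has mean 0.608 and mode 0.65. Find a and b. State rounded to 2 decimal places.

a = 4.34, b = 2.80

With s = a+b: μ = a/s and mode = (a−1)/(s−2). Eliminating a = μs,
μs − 1 = m(s−2) ⇒ s(μ−m) = 1−2m ⇒ s = -0.30/-0.042 = 7.1429.
So a = μs = 4.34, b = (1−μ)s = 2.80.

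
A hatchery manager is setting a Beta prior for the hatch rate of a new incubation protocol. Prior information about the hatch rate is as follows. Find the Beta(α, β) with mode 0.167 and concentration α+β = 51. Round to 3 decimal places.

α = 9.183, β = 41.817

Since the density peak of Beta(α,β) is at (α−1)/(α+β−2),
α = 1 + 0.167(51−2) = 9.183 and β = 51 − 9.183 = 41.817.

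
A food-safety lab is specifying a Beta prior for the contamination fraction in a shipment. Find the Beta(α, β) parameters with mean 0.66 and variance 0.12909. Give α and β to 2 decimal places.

α = 0.49, β = 0.25

Write ν = α+β; then α = μν and Var = μ(1−μ)/(ν+1).
ν = μ(1−μ)/Var − 1 = 0.2244/0.12909 − 1 = 0.7383.
α = 0.66·0.7383 = 0.49, β = 0.34·0.7383 = 0.25.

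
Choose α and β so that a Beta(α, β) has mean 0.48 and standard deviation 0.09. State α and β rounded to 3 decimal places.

First σ² = 0.0081. Setting α = μn, β = (1−μ)n with n = α+β,
μ(1−μ)/(n+1) = 0.0081 ⇒ n+1 = 0.2496/0.0081 = 30.8148 ⇒ n = 29.8148.
Hence α = 0.48×29.8148 = 14.311, β = 0.52×29.8148 = 15.504.

α = 14.311, β = 15.504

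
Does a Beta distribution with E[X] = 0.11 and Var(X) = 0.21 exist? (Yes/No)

For any Beta, Var(X) < E[X]·(1−E[X]).
Here μ(1−μ) = 0.11×0.89 = 0.0979, and 0.21 ≥ 0.0979.

No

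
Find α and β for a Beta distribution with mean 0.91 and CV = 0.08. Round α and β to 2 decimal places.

α = 13.15, β = 1.30

Var = (CV·μ)² = (0.08×0.91)² = 0.005300.
α+β = μ(1−μ)/Var − 1 = 0.0819/0.005300 − 1 = 14.4533.
Thus α = 0.91·14.4533 = 13.15 and β = 0.09·14.4533 = 1.30.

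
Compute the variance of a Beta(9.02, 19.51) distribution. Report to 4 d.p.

μ = 9.02/28.53 = 0.316158; Var = μ(1−μ)/(α+β+1) = 0.2162023/29.53 = 0.0073.

0.0073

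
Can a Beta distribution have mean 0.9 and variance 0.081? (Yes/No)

Yes

For any Beta, Var(X) < E[X]·(1−E[X]).
Here μ(1−μ) = 0.9×0.1 = 0.09, and 0.081 < 0.09.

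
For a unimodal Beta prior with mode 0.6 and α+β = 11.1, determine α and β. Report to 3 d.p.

For α,β>1 the mode is (α−1)/(α+β−2), so α = mode·(κ−2)+1 = 0.6×9.1+1 = 6.460.
And β = (1−mode)·(κ−2)+1 = 0.4×9.1+1 = 4.640.

α = 6.460, β = 4.640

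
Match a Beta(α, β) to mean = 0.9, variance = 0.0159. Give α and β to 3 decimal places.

By moment matching, α+β = μ(1−μ)/σ² − 1 = (0.9·0.1)/0.0159 − 1 = 5.6604 − 1 = 4.6604.
Since α/(α+β) = μ, α = 0.9·4.6604 = 4.194 and β = 0.1·4.6604 = 0.466.

α = 4.194, β = 0.466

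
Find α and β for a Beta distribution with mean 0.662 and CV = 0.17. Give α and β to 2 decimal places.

α = 11.03, β = 5.63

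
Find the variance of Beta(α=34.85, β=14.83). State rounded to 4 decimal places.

0.0041

α+β = 49.68 and αβ = 516.8255, so Var = αβ/[(α+β)²(α+β+1)] = 516.8255/125083.429632 = 0.0041.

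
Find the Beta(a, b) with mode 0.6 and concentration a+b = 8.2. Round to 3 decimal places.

a = 4.720, b = 3.480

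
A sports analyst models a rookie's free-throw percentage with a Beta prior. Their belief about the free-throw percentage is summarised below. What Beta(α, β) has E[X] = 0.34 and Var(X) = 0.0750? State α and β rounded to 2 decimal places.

Let s = α+β. The Beta variance is μ(1−μ)/(s+1).
So s+1 = μ(1−μ)/σ² = (0.34×0.66)/0.0750 = 0.2244/0.0750 = 2.9920, giving s = 1.9920.
Then α = μs = 0.34×1.9920 = 0.68 and β = (1−μ)s = 0.66×1.9920 = 1.31.

α = 0.68, β = 1.31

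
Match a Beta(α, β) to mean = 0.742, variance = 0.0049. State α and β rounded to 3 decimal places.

α = 28.247, β = 9.822

Let s = α+β. The Beta variance is μ(1−μ)/(s+1).
So s+1 = μ(1−μ)/σ² = (0.742×0.258)/0.0049 = 0.191436/0.0049 = 39.0686, giving s = 38.0686.
Then α = μs = 0.742×38.0686 = 28.247 and β = (1−μ)s = 0.258×38.0686 = 9.822.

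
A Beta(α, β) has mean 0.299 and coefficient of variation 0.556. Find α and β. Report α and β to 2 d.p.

σ = CV·μ = 0.556×0.299 = 0.16624, so σ² = 0.027637.
s+1 = μ(1−μ)/σ² = 0.209599/0.027637 = 7.5840, so s = α+β = 6.5840.
α = μs = 1.97, β = (1−μ)s = 4.62.

α = 1.97, β = 4.62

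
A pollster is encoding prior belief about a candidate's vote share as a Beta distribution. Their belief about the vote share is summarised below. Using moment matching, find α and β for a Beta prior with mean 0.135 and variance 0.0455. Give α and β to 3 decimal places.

α = 0.211, β = 1.355

Write ν = α+β; then α = μν and Var = μ(1−μ)/(ν+1).
ν = μ(1−μ)/Var − 1 = 0.116775/0.0455 − 1 = 1.5665.
α = 0.135·1.5665 = 0.211, β = 0.865·1.5665 = 1.355.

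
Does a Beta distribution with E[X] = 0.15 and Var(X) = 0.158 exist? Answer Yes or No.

No

The Beta variance bound is σ² < μ(1−μ).
Here μ(1−μ) = 0.15×0.85 = 0.1275, and 0.158 ≥ 0.1275.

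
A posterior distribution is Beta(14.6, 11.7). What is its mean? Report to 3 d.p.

The Beta mean is α/(α+β) = 14.6/(14.6+11.7) = 0.555.

0.555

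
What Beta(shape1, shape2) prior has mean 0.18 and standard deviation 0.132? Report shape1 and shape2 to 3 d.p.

shape1 = 1.345, shape2 = 6.126

σ² = 0.132² = 0.017424.
With s = shape1+shape2, Var = μ(1−μ)/(s+1), so s+1 = (0.18×0.82)/0.017424 = 8.4711 and s = 7.4711.
shape1 = μs = 1.345, shape2 = (1−μ)s = 6.126.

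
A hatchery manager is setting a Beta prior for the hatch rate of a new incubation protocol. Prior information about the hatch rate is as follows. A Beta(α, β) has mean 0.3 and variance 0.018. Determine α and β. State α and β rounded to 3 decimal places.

α = 3.200, β = 7.467

Write ν = α+β; then α = μν and Var = μ(1−μ)/(ν+1).
ν = μ(1−μ)/Var − 1 = 0.21/0.018 − 1 = 10.6667.
α = 0.3·10.6667 = 3.200, β = 0.7·10.6667 = 7.467.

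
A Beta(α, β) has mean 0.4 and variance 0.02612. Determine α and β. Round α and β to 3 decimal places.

Let s = α+β. The Beta variance is μ(1−μ)/(s+1).
So s+1 = μ(1−μ)/σ² = (0.4×0.6)/0.02612 = 0.24/0.02612 = 9.1884, giving s = 8.1884.
Then α = μs = 0.4×8.1884 = 3.275 and β = (1−μ)s = 0.6×8.1884 = 4.913.

α = 3.275, β = 4.913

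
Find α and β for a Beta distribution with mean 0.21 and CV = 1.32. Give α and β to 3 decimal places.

σ = CV·μ = 1.32×0.21 = 0.27720, so σ² = 0.076840.
s+1 = μ(1−μ)/σ² = 0.1659/0.076840 = 2.1590, so s = α+β = 1.1590.
α = μs = 0.243, β = (1−μ)s = 0.916.

α = 0.243, β = 0.916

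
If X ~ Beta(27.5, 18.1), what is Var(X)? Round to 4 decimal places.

0.0051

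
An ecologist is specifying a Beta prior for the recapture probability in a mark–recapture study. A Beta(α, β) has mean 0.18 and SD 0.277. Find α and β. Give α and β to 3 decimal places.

α = 0.166, β = 0.757

Variance = 0.277² = 0.076729. The moment-matching identity α+β = μ(1−μ)/Var − 1 gives
α+β = 0.1476/0.076729 − 1 = 0.9237, so α = μ·0.9237 = 0.166 and β = (1−μ)·0.9237 = 0.757.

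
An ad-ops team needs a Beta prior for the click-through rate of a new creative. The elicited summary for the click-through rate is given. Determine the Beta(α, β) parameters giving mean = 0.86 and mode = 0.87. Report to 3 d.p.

Let s = α+β. Mean gives α = μs = 0.86s; mode gives (α−1)/(s−2) = 0.87.
Substituting: 0.86s − 1 = 0.87(s−2) = 0.87s − 1.74, so -0.01s = -0.74 and s = 74.0000.
Then α = 0.86×74.0000 = 63.640 and β = s−α = 10.360.

α = 63.640, β = 10.360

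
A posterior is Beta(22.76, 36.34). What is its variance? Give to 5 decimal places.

α+β = 59.10 and αβ = 827.0984, so Var = αβ/[(α+β)²(α+β+1)] = 827.0984/209917.881000 = 0.00394.

0.00394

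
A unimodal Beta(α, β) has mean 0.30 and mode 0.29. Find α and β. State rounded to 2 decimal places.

α = 12.60, β = 29.40

With s = α+β: μ = α/s and mode = (α−1)/(s−2). Eliminating α = μs,
μs − 1 = m(s−2) ⇒ s(μ−m) = 1−2m ⇒ s = 0.42/0.01 = 42.0000.
So α = μs = 12.60, β = (1−μ)s = 29.40.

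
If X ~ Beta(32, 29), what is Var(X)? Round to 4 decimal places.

0.0040

Var = αβ/[(α+β)²(α+β+1)] = (32×29)/(61²×62) = 928/230702 = 0.0040.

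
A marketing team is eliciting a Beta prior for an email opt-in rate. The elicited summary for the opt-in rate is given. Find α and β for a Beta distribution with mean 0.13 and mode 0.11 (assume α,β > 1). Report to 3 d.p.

α = 5.070, β = 33.930

With s = α+β: μ = α/s and mode = (α−1)/(s−2). Eliminating α = μs,
μs − 1 = m(s−2) ⇒ s(μ−m) = 1−2m ⇒ s = 0.78/0.02 = 39.0000.
So α = μs = 5.070, β = (1−μ)s = 33.930.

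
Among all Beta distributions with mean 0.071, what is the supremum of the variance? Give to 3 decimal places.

For fixed mean μ the Beta variance is μ(1−μ)/(α+β+1), increasing as α+β decreases.
Its least upper bound (not attained) is μ(1−μ) = 0.071·0.929 = 0.066.

0.066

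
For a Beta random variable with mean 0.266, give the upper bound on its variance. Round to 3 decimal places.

For fixed mean μ the Beta variance is μ(1−μ)/(α+β+1), increasing as α+β decreases.
Its least upper bound (not attained) is μ(1−μ) = 0.266·0.734 = 0.195.

0.195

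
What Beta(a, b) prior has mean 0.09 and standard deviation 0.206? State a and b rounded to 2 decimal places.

a = 0.08, b = 0.85

Variance = 0.206² = 0.042436. The moment-matching identity a+b = μ(1−μ)/Var − 1 gives
a+b = 0.0819/0.042436 − 1 = 0.9300, so a = μ·0.9300 = 0.08 and b = (1−μ)·0.9300 = 0.85.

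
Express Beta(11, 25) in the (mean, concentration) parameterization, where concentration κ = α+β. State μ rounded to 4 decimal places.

κ = α+β = 11+25 = 36; μ = α/κ = 11/36 = 0.3056.

μ = 0.3056, κ = 36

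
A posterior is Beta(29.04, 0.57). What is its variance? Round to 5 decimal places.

0.00062

μ = 29.04/29.61 = 0.980750; Var = μ(1−μ)/(α+β+1) = 0.0188797/30.61 = 0.00062.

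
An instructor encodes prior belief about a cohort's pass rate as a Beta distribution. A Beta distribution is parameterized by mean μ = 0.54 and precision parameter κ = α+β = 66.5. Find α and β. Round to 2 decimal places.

α = 35.91, β = 30.59

Split κ in proportion μ : (1−μ): α = 0.54·66.5 = 35.91, β = 66.5 − 35.91 = 30.59.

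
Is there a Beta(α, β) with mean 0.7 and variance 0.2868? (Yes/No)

No

For any Beta, Var(X) < E[X]·(1−E[X]).
Here μ(1−μ) = 0.7×0.3 = 0.21, and 0.2868 ≥ 0.21.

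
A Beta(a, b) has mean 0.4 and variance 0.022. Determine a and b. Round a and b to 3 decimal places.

a = 3.964, b = 5.945

Write ν = a+b; then a = μν and Var = μ(1−μ)/(ν+1).
ν = μ(1−μ)/Var − 1 = 0.24/0.022 − 1 = 9.9091.
a = 0.4·9.9091 = 3.964, b = 0.6·9.9091 = 5.945.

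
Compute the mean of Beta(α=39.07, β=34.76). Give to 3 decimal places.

0.529

The Beta mean is α/(α+β) = 39.07/(39.07+34.76) = 0.529.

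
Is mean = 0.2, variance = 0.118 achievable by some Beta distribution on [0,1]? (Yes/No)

For any Beta, Var(X) < E[X]·(1−E[X]).
Here μ(1−μ) = 0.2×0.8 = 0.16, and 0.118 < 0.16.

Yes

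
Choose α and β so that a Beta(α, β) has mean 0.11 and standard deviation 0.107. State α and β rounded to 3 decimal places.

σ² = 0.107² = 0.011449.
With s = α+β, Var = μ(1−μ)/(s+1), so s+1 = (0.11×0.89)/0.011449 = 8.5510 and s = 7.5510.
α = μs = 0.831, β = (1−μ)s = 6.720.

α = 0.831, β = 6.720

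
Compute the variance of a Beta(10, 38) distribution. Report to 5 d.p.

μ = 10/48 = 0.208333; Var = μ(1−μ)/(α+β+1) = 0.1649306/49 = 0.00337.

0.00337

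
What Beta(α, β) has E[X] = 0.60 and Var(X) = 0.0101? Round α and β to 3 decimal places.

α = 13.657, β = 9.105

Let s = α+β. The Beta variance is μ(1−μ)/(s+1).
So s+1 = μ(1−μ)/σ² = (0.60×0.40)/0.0101 = 0.2400/0.0101 = 23.7624, giving s = 22.7624.
Then α = μs = 0.60×22.7624 = 13.657 and β = (1−μ)s = 0.40×22.7624 = 9.105.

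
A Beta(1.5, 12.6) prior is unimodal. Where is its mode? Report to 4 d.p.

0.0413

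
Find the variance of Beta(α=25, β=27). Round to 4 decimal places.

0.0047

Var = αβ/[(α+β)²(α+β+1)] = (25×27)/(52²×53) = 675/143312 = 0.0047.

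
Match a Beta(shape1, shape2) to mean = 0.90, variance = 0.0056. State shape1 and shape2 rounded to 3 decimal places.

Let s = shape1+shape2. The Beta variance is μ(1−μ)/(s+1).
So s+1 = μ(1−μ)/σ² = (0.90×0.10)/0.0056 = 0.0900/0.0056 = 16.0714, giving s = 15.0714.
Then shape1 = μs = 0.90×15.0714 = 13.564 and shape2 = (1−μ)s = 0.10×15.0714 = 1.507.

shape1 = 13.564, shape2 = 1.507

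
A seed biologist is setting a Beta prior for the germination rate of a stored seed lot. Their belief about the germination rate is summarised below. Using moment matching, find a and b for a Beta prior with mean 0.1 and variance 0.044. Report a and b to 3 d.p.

Let s = a+b. The Beta variance is μ(1−μ)/(s+1).
So s+1 = μ(1−μ)/σ² = (0.1×0.9)/0.044 = 0.09/0.044 = 2.0455, giving s = 1.0455.
Then a = μs = 0.1×1.0455 = 0.105 and b = (1−μ)s = 0.9×1.0455 = 0.941.

a = 0.105, b = 0.941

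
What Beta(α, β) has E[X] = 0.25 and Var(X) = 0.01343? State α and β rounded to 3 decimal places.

α = 3.240, β = 9.721

Let s = α+β. The Beta variance is μ(1−μ)/(s+1).
So s+1 = μ(1−μ)/σ² = (0.25×0.75)/0.01343 = 0.1875/0.01343 = 13.9613, giving s = 12.9613.
Then α = μs = 0.25×12.9613 = 3.240 and β = (1−μ)s = 0.75×12.9613 = 9.721.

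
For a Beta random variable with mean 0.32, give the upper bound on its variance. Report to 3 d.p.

Var = μ(1−μ)/(α+β+1), which approaches μ(1−μ) as α+β → 0.
So the supremum is μ(1−μ) = 0.32×0.68 = 0.218.

0.218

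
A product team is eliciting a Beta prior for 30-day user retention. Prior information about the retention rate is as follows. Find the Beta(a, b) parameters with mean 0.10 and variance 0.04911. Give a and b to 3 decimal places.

Write ν = a+b; then a = μν and Var = μ(1−μ)/(ν+1).
ν = μ(1−μ)/Var − 1 = 0.0900/0.04911 − 1 = 0.8326.
a = 0.10·0.8326 = 0.083, b = 0.90·0.8326 = 0.749.

a = 0.083, b = 0.749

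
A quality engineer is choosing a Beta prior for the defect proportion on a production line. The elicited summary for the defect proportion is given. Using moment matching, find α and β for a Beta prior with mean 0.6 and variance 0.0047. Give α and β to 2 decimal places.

α = 30.04, β = 20.03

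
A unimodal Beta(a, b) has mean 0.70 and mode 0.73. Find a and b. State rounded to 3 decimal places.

a = 10.733, b = 4.600

Let s = a+b. Mean gives a = μs = 0.70s; mode gives (a−1)/(s−2) = 0.73.
Substituting: 0.70s − 1 = 0.73(s−2) = 0.73s − 1.46, so -0.03s = -0.46 and s = 15.3333.
Then a = 0.70×15.3333 = 10.733 and b = s−a = 4.600.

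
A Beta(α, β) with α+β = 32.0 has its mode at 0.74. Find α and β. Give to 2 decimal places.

α = 23.20, β = 8.80

For α,β>1 the mode is (α−1)/(α+β−2), so α = mode·(κ−2)+1 = 0.74×30.0+1 = 23.20.
And β = (1−mode)·(κ−2)+1 = 0.26×30.0+1 = 8.80.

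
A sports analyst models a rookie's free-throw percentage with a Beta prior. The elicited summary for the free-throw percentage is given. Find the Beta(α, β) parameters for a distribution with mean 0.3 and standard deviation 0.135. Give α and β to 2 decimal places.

σ² = 0.135² = 0.018225.
With s = α+β, Var = μ(1−μ)/(s+1), so s+1 = (0.3×0.7)/0.018225 = 11.5226 and s = 10.5226.
α = μs = 3.16, β = (1−μ)s = 7.37.

α = 3.16, β = 7.37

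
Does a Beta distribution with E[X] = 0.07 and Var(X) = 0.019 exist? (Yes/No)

The Beta variance bound is σ² < μ(1−μ).
Here μ(1−μ) = 0.07×0.93 = 0.0651, and 0.019 < 0.0651.

Yes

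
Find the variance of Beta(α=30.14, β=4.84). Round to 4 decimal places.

0.0033

α+β = 34.98 and αβ = 145.8776, so Var = αβ/[(α+β)²(α+β+1)] = 145.8776/44025.142392 = 0.0033.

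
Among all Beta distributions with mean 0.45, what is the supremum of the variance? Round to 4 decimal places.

0.2475

For fixed mean μ the Beta variance is μ(1−μ)/(α+β+1), increasing as α+β decreases.
Its least upper bound (not attained) is μ(1−μ) = 0.45·0.55 = 0.2475.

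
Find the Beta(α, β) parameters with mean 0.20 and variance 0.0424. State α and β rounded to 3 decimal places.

α = 0.555, β = 2.219

Let s = α+β. The Beta variance is μ(1−μ)/(s+1).
So s+1 = μ(1−μ)/σ² = (0.20×0.80)/0.0424 = 0.1600/0.0424 = 3.7736, giving s = 2.7736.
Then α = μs = 0.20×2.7736 = 0.555 and β = (1−μ)s = 0.80×2.7736 = 2.219.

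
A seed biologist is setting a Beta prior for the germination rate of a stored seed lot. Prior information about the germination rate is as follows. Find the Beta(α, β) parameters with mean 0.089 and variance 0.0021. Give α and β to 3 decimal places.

α = 3.347, β = 34.262

By moment matching, α+β = μ(1−μ)/σ² − 1 = (0.089·0.911)/0.0021 − 1 = 38.6090 − 1 = 37.6090.
Since α/(α+β) = μ, α = 0.089·37.6090 = 3.347 and β = 0.911·37.6090 = 34.262.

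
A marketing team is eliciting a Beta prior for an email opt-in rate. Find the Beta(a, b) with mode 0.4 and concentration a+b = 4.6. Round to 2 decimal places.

a = 2.04, b = 2.56

Mode = (a−1)/(κ−2) with κ = a+b, so a−1 = 0.4·2.6 = 1.04.
a = 2.04; b = κ − a = 2.56.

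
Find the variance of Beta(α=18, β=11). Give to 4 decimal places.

μ = 18/29 = 0.620690; Var = μ(1−μ)/(α+β+1) = 0.2354340/30 = 0.0078.

0.0078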